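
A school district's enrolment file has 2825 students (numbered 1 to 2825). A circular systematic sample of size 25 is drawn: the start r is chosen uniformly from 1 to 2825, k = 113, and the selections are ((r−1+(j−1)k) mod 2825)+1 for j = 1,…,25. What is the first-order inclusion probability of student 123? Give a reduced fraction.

For each position j, as r ranges over 1…2825 the j-th selection hits every student exactly once, so student 123 is selected for exactly 25 of the 2825 starts.
Inclusion probability = 25/2825 = 1/113.

1/113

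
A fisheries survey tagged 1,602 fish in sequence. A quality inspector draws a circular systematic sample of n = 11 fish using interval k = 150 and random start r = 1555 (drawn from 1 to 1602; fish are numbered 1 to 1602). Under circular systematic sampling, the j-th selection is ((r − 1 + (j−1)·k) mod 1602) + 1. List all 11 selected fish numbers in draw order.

Selection 1: 1555
Selection 2: 1555 + 150 = 1705 → 1705 − 1602 = 103
Selection 3: 103 + 150 = 253
Selection 4: 253 + 150 = 403
Selection 5: 403 + 150 = 553
Selection 6: 553 + 150 = 703
Selection 7: 703 + 150 = 853
Selection 8: 853 + 150 = 1003
Selection 9: 1003 + 150 = 1153
Selection 10: 1153 + 150 = 1303
Selection 11: 1303 + 150 = 1453

1555, 103, 253, 403, 553, 703, 853, 1003, 1153, 1303, 1453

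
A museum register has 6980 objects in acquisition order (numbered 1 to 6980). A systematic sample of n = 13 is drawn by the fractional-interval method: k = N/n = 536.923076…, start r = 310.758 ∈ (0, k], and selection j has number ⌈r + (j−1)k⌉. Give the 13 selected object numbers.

j=1: r + 0k = 310.758 → ⌈·⌉ = 311
j=2: r + 1k = 847.681076… → ⌈·⌉ = 848
j=3: r + 2k = 1384.604153… → ⌈·⌉ = 1385
j=4: r + 3k = 1921.527230… → ⌈·⌉ = 1922
j=5: r + 4k = 2458.450307… → ⌈·⌉ = 2459
j=6: r + 5k = 2995.373384… → ⌈·⌉ = 2996
j=7: r + 6k = 3532.296461… → ⌈·⌉ = 3533
j=8: r + 7k = 4069.219538… → ⌈·⌉ = 4070
j=9: r + 8k = 4606.142615… → ⌈·⌉ = 4607
j=10: r + 9k = 5143.065692… → ⌈·⌉ = 5144
j=11: r + 10k = 5679.988769… → ⌈·⌉ = 5680
j=12: r + 11k = 6216.911846… → ⌈·⌉ = 6217
j=13: r + 12k = 6753.834923… → ⌈·⌉ = 6754

311, 848, 1385, 1922, 2459, 2996, 3533, 4070, 4607, 5144, 5680, 6217, 6754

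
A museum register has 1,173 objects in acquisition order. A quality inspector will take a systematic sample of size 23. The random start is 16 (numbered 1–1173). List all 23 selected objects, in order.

k = N/n = 1173/23 = 51
object 1: 16
object 2: 16 + 51 = 67
object 3: 67 + 51 = 118
object 4: 118 + 51 = 169
object 5: 169 + 51 = 220
object 6: 220 + 51 = 271
object 7: 271 + 51 = 322
object 8: 322 + 51 = 373
object 9: 373 + 51 = 424
object 10: 424 + 51 = 475
object 11: 475 + 51 = 526
object 12: 526 + 51 = 577
object 13: 577 + 51 = 628
object 14: 628 + 51 = 679
object 15: 679 + 51 = 730
object 16: 730 + 51 = 781
object 17: 781 + 51 = 832
object 18: 832 + 51 = 883
object 19: 883 + 51 = 934
object 20: 934 + 51 = 985
object 21: 985 + 51 = 1036
object 22: 1036 + 51 = 1087
object 23: 1087 + 51 = 1138

16, 67, 118, 169, 220, 271, 322, 373, 424, 475, 526, 577, 628, 679, 730, 781, 832, 883, 934, 985, 1036, 1087, 1138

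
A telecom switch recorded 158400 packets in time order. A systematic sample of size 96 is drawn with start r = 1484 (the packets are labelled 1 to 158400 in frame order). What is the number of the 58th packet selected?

k = 158400/96 = 1650
58th selection = r + (58−1)·k = 1484 + 57×1650 = 1484 + 94050 = 95534

95534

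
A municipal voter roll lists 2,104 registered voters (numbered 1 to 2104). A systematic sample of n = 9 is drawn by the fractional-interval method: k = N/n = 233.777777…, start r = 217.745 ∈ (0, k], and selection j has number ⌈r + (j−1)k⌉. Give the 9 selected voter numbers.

218, 452, 686, 920, 1153, 1387, 1621, 1855, 2088

j=1: r + 0k = 217.745 → ⌈·⌉ = 218
j=2: r + 1k = 451.522777… → ⌈·⌉ = 452
j=3: r + 2k = 685.300555… → ⌈·⌉ = 686
j=4: r + 3k = 919.078333… → ⌈·⌉ = 920
j=5: r + 4k = 1152.856111… → ⌈·⌉ = 1153
j=6: r + 5k = 1386.633888… → ⌈·⌉ = 1387
j=7: r + 6k = 1620.411666… → ⌈·⌉ = 1621
j=8: r + 7k = 1854.189444… → ⌈·⌉ = 1855
j=9: r + 8k = 2087.967222… → ⌈·⌉ = 2088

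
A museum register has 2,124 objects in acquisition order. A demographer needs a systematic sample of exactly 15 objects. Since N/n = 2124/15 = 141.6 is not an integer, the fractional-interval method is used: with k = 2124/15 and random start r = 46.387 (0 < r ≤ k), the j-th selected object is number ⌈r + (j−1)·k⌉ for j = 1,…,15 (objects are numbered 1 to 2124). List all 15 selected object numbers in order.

47, 188, 330, 472, 613, 755, 896, 1038, 1180, 1321, 1463, 1604, 1746, 1888, 2029

j=1: r + 0k = 46.387 → ⌈·⌉ = 47
j=2: r + 1k = 187.987 → ⌈·⌉ = 188
j=3: r + 2k = 329.587 → ⌈·⌉ = 330
j=4: r + 3k = 471.187 → ⌈·⌉ = 472
j=5: r + 4k = 612.787 → ⌈·⌉ = 613
j=6: r + 5k = 754.387 → ⌈·⌉ = 755
j=7: r + 6k = 895.987 → ⌈·⌉ = 896
j=8: r + 7k = 1037.587 → ⌈·⌉ = 1038
j=9: r + 8k = 1179.187 → ⌈·⌉ = 1180
j=10: r + 9k = 1320.787 → ⌈·⌉ = 1321
j=11: r + 10k = 1462.387 → ⌈·⌉ = 1463
j=12: r + 11k = 1603.987 → ⌈·⌉ = 1604
j=13: r + 12k = 1745.587 → ⌈·⌉ = 1746
j=14: r + 13k = 1887.187 → ⌈·⌉ = 1888
j=15: r + 14k = 2028.787 → ⌈·⌉ = 2029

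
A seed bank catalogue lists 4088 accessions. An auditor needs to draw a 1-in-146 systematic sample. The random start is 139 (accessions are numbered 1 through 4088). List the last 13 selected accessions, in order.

2329, 2475, 2621, 2767, 2913, 3059, 3205, 3351, 3497, 3643, 3789, 3935, 4081

16th selection = 139 + 15×146 = 2329
17th: 2329 + 146 = 2475
18th: 2475 + 146 = 2621
19th: 2621 + 146 = 2767
20th: 2767 + 146 = 2913
21st: 2913 + 146 = 3059
22nd: 3059 + 146 = 3205
23rd: 3205 + 146 = 3351
24th: 3351 + 146 = 3497
25th: 3497 + 146 = 3643
26th: 3643 + 146 = 3789
27th: 3789 + 146 = 3935
28th: 3935 + 146 = 4081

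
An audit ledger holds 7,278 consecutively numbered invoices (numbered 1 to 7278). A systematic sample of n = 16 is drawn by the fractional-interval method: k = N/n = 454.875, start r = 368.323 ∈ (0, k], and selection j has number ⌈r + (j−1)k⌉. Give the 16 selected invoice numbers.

369, 824, 1279, 1733, 2188, 2643, 3098, 3553, 4008, 4463, 4918, 5372, 5827, 6282, 6737, 7192

j=1: r + 0k = 368.323 → ⌈·⌉ = 369
j=2: r + 1k = 823.198 → ⌈·⌉ = 824
j=3: r + 2k = 1278.073 → ⌈·⌉ = 1279
j=4: r + 3k = 1732.948 → ⌈·⌉ = 1733
j=5: r + 4k = 2187.823 → ⌈·⌉ = 2188
j=6: r + 5k = 2642.698 → ⌈·⌉ = 2643
j=7: r + 6k = 3097.573 → ⌈·⌉ = 3098
j=8: r + 7k = 3552.448 → ⌈·⌉ = 3553
j=9: r + 8k = 4007.323 → ⌈·⌉ = 4008
j=10: r + 9k = 4462.198 → ⌈·⌉ = 4463
j=11: r + 10k = 4917.073 → ⌈·⌉ = 4918
j=12: r + 11k = 5371.948 → ⌈·⌉ = 5372
j=13: r + 12k = 5826.823 → ⌈·⌉ = 5827
j=14: r + 13k = 6281.698 → ⌈·⌉ = 6282
j=15: r + 14k = 6736.573 → ⌈·⌉ = 6737
j=16: r + 15k = 7191.448 → ⌈·⌉ = 7192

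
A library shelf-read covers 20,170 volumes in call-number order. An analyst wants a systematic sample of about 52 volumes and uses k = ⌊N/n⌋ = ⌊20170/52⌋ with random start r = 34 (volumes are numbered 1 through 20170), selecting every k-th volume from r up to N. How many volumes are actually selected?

53

k = ⌊20170/52⌋ = 387
Achieved size = ⌊(20170 − 34)/387⌋ + 1 = ⌊20136/387⌋ + 1 = 52 + 1 = 53
(last selection: 34 + 52×387 = 20158 ≤ 20170; next would be 20545 > 20170)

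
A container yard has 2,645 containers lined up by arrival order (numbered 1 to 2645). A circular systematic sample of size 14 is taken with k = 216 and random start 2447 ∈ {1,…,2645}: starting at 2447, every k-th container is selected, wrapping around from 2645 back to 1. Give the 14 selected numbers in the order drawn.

Selection 1: 2447
Selection 2: 2447 + 216 = 2663 → 2663 − 2645 = 18
Selection 3: 18 + 216 = 234
Selection 4: 234 + 216 = 450
Selection 5: 450 + 216 = 666
Selection 6: 666 + 216 = 882
Selection 7: 882 + 216 = 1098
Selection 8: 1098 + 216 = 1314
Selection 9: 1314 + 216 = 1530
Selection 10: 1530 + 216 = 1746
Selection 11: 1746 + 216 = 1962
Selection 12: 1962 + 216 = 2178
Selection 13: 2178 + 216 = 2394
Selection 14: 2394 + 216 = 2610

2447, 18, 234, 450, 666, 882, 1098, 1314, 1530, 1746, 1962, 2178, 2394, 2610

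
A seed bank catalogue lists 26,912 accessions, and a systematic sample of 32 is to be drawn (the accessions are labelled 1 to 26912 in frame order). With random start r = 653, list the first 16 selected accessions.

k = N/n = 26912/32 = 841
accession 1: 653
accession 2: 653 + 841 = 1494
accession 3: 1494 + 841 = 2335
accession 4: 2335 + 841 = 3176
accession 5: 3176 + 841 = 4017
accession 6: 4017 + 841 = 4858
accession 7: 4858 + 841 = 5699
accession 8: 5699 + 841 = 6540
accession 9: 6540 + 841 = 7381
accession 10: 7381 + 841 = 8222
accession 11: 8222 + 841 = 9063
accession 12: 9063 + 841 = 9904
accession 13: 9904 + 841 = 10745
accession 14: 10745 + 841 = 11586
accession 15: 11586 + 841 = 12427
accession 16: 12427 + 841 = 13268

653, 1494, 2335, 3176, 4017, 4858, 5699, 6540, 7381, 8222, 9063, 9904, 10745, 11586, 12427, 13268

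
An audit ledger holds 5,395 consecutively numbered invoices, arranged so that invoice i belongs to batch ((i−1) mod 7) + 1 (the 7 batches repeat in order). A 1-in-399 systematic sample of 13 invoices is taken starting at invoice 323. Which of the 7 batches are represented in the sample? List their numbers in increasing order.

Consecutive selections differ by k = 399, so their batch numbers differ by 399 mod 7 = 0.
gcd(399, 7) = 7, so the sample visits 7/7 = 1 distinct residues mod 7.
Start 323 is batch 1; the batches hit are 1.

1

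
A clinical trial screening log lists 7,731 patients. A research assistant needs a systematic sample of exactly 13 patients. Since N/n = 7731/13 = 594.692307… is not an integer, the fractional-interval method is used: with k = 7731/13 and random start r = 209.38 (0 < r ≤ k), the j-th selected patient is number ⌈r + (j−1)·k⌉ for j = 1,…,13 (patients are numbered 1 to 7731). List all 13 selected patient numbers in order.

j=1: r + 0k = 209.38 → ⌈·⌉ = 210
j=2: r + 1k = 804.072307… → ⌈·⌉ = 805
j=3: r + 2k = 1398.764615… → ⌈·⌉ = 1399
j=4: r + 3k = 1993.456923… → ⌈·⌉ = 1994
j=5: r + 4k = 2588.149230… → ⌈·⌉ = 2589
j=6: r + 5k = 3182.841538… → ⌈·⌉ = 3183
j=7: r + 6k = 3777.533846… → ⌈·⌉ = 3778
j=8: r + 7k = 4372.226153… → ⌈·⌉ = 4373
j=9: r + 8k = 4966.918461… → ⌈·⌉ = 4967
j=10: r + 9k = 5561.610769… → ⌈·⌉ = 5562
j=11: r + 10k = 6156.303076… → ⌈·⌉ = 6157
j=12: r + 11k = 6750.995384… → ⌈·⌉ = 6751
j=13: r + 12k = 7345.687692… → ⌈·⌉ = 7346

210, 805, 1399, 1994, 2589, 3183, 3778, 4373, 4967, 5562, 6157, 6751, 7346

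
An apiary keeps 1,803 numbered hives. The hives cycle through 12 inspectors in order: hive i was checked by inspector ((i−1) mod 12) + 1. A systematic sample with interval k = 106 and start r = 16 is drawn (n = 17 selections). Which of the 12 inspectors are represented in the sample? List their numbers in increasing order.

2, 4, 6, 8, 10, 12

Consecutive selections differ by k = 106, so their inspector numbers differ by 106 mod 12 = 10.
gcd(106, 12) = 2, so the sample visits 12/2 = 6 distinct residues mod 12.
Start 16 is inspector 4; the inspectors hit are 2, 4, 6, 8, 10, 12.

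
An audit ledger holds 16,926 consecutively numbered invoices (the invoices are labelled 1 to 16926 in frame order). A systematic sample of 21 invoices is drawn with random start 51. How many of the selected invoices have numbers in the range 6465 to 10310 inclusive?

k = 16926/21 = 806
First selection ≥ 6465: 51 + ⌈(6465−51)/806⌉·806 = 51 + 8×806 = 6499
Last selection ≤ 10310: 51 + ⌊(10310−51)/806⌋·806 = 51 + 12×806 = 9723
Count = 12 − 8 + 1 = 5

5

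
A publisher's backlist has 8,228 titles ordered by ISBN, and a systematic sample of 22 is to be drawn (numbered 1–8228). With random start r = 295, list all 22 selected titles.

295, 669, 1043, 1417, 1791, 2165, 2539, 2913, 3287, 3661, 4035, 4409, 4783, 5157, 5531, 5905, 6279, 6653, 7027, 7401, 7775, 8149

k = N/n = 8228/22 = 374
title 1: 295
title 2: 295 + 374 = 669
title 3: 669 + 374 = 1043
title 4: 1043 + 374 = 1417
title 5: 1417 + 374 = 1791
title 6: 1791 + 374 = 2165
title 7: 2165 + 374 = 2539
title 8: 2539 + 374 = 2913
title 9: 2913 + 374 = 3287
title 10: 3287 + 374 = 3661
title 11: 3661 + 374 = 4035
title 12: 4035 + 374 = 4409
title 13: 4409 + 374 = 4783
title 14: 4783 + 374 = 5157
title 15: 5157 + 374 = 5531
title 16: 5531 + 374 = 5905
title 17: 5905 + 374 = 6279
title 18: 6279 + 374 = 6653
title 19: 6653 + 374 = 7027
title 20: 7027 + 374 = 7401
title 21: 7401 + 374 = 7775
title 22: 7775 + 374 = 8149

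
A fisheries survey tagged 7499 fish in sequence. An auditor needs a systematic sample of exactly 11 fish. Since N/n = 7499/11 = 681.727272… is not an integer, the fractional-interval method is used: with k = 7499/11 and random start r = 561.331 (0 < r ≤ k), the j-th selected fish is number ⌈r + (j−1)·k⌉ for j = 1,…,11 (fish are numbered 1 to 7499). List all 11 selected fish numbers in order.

j=1: r + 0k = 561.331 → ⌈·⌉ = 562
j=2: r + 1k = 1243.058272… → ⌈·⌉ = 1244
j=3: r + 2k = 1924.785545… → ⌈·⌉ = 1925
j=4: r + 3k = 2606.512818… → ⌈·⌉ = 2607
j=5: r + 4k = 3288.240090… → ⌈·⌉ = 3289
j=6: r + 5k = 3969.967363… → ⌈·⌉ = 3970
j=7: r + 6k = 4651.694636… → ⌈·⌉ = 4652
j=8: r + 7k = 5333.421909… → ⌈·⌉ = 5334
j=9: r + 8k = 6015.149181… → ⌈·⌉ = 6016
j=10: r + 9k = 6696.876454… → ⌈·⌉ = 6697
j=11: r + 10k = 7378.603727… → ⌈·⌉ = 7379

562, 1244, 1925, 2607, 3289, 3970, 4652, 5334, 6016, 6697, 7379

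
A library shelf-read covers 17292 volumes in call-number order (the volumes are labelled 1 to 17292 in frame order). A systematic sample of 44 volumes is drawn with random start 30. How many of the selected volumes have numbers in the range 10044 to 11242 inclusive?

3

k = 17292/44 = 393
First selection ≥ 10044: 30 + ⌈(10044−30)/393⌉·393 = 30 + 26×393 = 10248
Last selection ≤ 11242: 30 + ⌊(11242−30)/393⌋·393 = 30 + 28×393 = 11034
Count = 28 − 26 + 1 = 3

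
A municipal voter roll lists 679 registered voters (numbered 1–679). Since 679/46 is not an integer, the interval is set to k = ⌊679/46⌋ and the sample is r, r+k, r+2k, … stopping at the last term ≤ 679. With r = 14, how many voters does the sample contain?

48

k = ⌊679/46⌋ = 14
Achieved size = ⌊(679 − 14)/14⌋ + 1 = ⌊665/14⌋ + 1 = 47 + 1 = 48
(last selection: 14 + 47×14 = 672 ≤ 679; next would be 686 > 679)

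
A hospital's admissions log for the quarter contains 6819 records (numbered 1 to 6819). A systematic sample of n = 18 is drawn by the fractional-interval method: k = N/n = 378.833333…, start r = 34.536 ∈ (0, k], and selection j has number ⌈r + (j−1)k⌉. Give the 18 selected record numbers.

35, 414, 793, 1172, 1550, 1929, 2308, 2687, 3066, 3445, 3823, 4202, 4581, 4960, 5339, 5718, 6096, 6475

j=1: r + 0k = 34.536 → ⌈·⌉ = 35
j=2: r + 1k = 413.369333… → ⌈·⌉ = 414
j=3: r + 2k = 792.202666… → ⌈·⌉ = 793
j=4: r + 3k = 1171.036 → ⌈·⌉ = 1172
j=5: r + 4k = 1549.869333… → ⌈·⌉ = 1550
j=6: r + 5k = 1928.702666… → ⌈·⌉ = 1929
j=7: r + 6k = 2307.536 → ⌈·⌉ = 2308
j=8: r + 7k = 2686.369333… → ⌈·⌉ = 2687
j=9: r + 8k = 3065.202666… → ⌈·⌉ = 3066
j=10: r + 9k = 3444.036 → ⌈·⌉ = 3445
j=11: r + 10k = 3822.869333… → ⌈·⌉ = 3823
j=12: r + 11k = 4201.702666… → ⌈·⌉ = 4202
j=13: r + 12k = 4580.536 → ⌈·⌉ = 4581
j=14: r + 13k = 4959.369333… → ⌈·⌉ = 4960
j=15: r + 14k = 5338.202666… → ⌈·⌉ = 5339
j=16: r + 15k = 5717.036 → ⌈·⌉ = 5718
j=17: r + 16k = 6095.869333… → ⌈·⌉ = 6096
j=18: r + 17k = 6474.702666… → ⌈·⌉ = 6475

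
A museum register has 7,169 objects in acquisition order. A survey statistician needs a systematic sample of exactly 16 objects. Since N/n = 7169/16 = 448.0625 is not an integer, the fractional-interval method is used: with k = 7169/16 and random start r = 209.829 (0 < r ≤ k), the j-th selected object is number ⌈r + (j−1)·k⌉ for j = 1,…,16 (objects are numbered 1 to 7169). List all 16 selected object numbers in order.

210, 658, 1106, 1555, 2003, 2451, 2899, 3347, 3795, 4243, 4691, 5139, 5587, 6035, 6483, 6931

j=1: r + 0k = 209.829 → ⌈·⌉ = 210
j=2: r + 1k = 657.8915 → ⌈·⌉ = 658
j=3: r + 2k = 1105.954 → ⌈·⌉ = 1106
j=4: r + 3k = 1554.0165 → ⌈·⌉ = 1555
j=5: r + 4k = 2002.079 → ⌈·⌉ = 2003
j=6: r + 5k = 2450.1415 → ⌈·⌉ = 2451
j=7: r + 6k = 2898.204 → ⌈·⌉ = 2899
j=8: r + 7k = 3346.2665 → ⌈·⌉ = 3347
j=9: r + 8k = 3794.329 → ⌈·⌉ = 3795
j=10: r + 9k = 4242.3915 → ⌈·⌉ = 4243
j=11: r + 10k = 4690.454 → ⌈·⌉ = 4691
j=12: r + 11k = 5138.5165 → ⌈·⌉ = 5139
j=13: r + 12k = 5586.579 → ⌈·⌉ = 5587
j=14: r + 13k = 6034.6415 → ⌈·⌉ = 6035
j=15: r + 14k = 6482.704 → ⌈·⌉ = 6483
j=16: r + 15k = 6930.7665 → ⌈·⌉ = 6931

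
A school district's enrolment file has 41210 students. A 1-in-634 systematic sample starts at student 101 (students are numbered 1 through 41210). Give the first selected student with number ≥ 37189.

k = 634
Steps past start: ⌈(37189 − 101)/634⌉ = ⌈37088/634⌉ = 59
Selected student: 101 + 59×634 = 37507

37507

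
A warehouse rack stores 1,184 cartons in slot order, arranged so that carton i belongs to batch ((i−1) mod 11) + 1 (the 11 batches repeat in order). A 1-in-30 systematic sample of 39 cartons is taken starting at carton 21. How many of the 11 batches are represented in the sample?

Consecutive selections differ by k = 30, so their batch numbers differ by 30 mod 11 = 8.
gcd(30, 11) = 1, so the sample visits 11/1 = 11 distinct residues mod 11.
Start 21 is batch 10; the batches hit are 1, 2, 3, 4, 5, 6, 7, 8, 9, 10, 11.

11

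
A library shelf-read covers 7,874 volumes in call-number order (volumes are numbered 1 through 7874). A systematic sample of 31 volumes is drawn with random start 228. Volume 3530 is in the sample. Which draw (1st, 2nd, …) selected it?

k = 7874/31 = 254
position = (3530 − 228)/254 + 1 = 3302/254 + 1 = 13 + 1 = 14

14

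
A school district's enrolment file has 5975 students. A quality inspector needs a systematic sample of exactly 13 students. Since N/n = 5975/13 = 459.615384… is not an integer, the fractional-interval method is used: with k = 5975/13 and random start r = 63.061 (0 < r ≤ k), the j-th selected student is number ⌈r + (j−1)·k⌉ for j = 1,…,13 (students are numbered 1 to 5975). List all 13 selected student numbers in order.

64, 523, 983, 1442, 1902, 2362, 2821, 3281, 3740, 4200, 4660, 5119, 5579

j=1: r + 0k = 63.061 → ⌈·⌉ = 64
j=2: r + 1k = 522.676384… → ⌈·⌉ = 523
j=3: r + 2k = 982.291769… → ⌈·⌉ = 983
j=4: r + 3k = 1441.907153… → ⌈·⌉ = 1442
j=5: r + 4k = 1901.522538… → ⌈·⌉ = 1902
j=6: r + 5k = 2361.137923… → ⌈·⌉ = 2362
j=7: r + 6k = 2820.753307… → ⌈·⌉ = 2821
j=8: r + 7k = 3280.368692… → ⌈·⌉ = 3281
j=9: r + 8k = 3739.984076… → ⌈·⌉ = 3740
j=10: r + 9k = 4199.599461… → ⌈·⌉ = 4200
j=11: r + 10k = 4659.214846… → ⌈·⌉ = 4660
j=12: r + 11k = 5118.830230… → ⌈·⌉ = 5119
j=13: r + 12k = 5578.445615… → ⌈·⌉ = 5579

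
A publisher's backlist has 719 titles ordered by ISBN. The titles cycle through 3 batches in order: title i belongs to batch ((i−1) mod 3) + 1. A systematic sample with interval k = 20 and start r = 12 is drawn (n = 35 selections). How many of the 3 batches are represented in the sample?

Consecutive selections differ by k = 20, so their batch numbers differ by 20 mod 3 = 2.
gcd(20, 3) = 1, so the sample visits 3/1 = 3 distinct residues mod 3.
Start 12 is batch 3; the batches hit are 1, 2, 3.

3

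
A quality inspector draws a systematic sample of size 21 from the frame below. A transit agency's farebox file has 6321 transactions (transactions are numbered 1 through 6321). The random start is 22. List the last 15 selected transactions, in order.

k = N/n = 6321/21 = 301
7th selection = 22 + 6×301 = 1828
8th: 1828 + 301 = 2129
9th: 2129 + 301 = 2430
10th: 2430 + 301 = 2731
11th: 2731 + 301 = 3032
12th: 3032 + 301 = 3333
13th: 3333 + 301 = 3634
14th: 3634 + 301 = 3935
15th: 3935 + 301 = 4236
16th: 4236 + 301 = 4537
17th: 4537 + 301 = 4838
18th: 4838 + 301 = 5139
19th: 5139 + 301 = 5440
20th: 5440 + 301 = 5741
21st: 5741 + 301 = 6042

1828, 2129, 2430, 2731, 3032, 3333, 3634, 3935, 4236, 4537, 4838, 5139, 5440, 5741, 6042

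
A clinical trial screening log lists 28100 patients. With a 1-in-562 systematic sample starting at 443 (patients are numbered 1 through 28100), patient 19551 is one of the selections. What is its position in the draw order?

k = 562
position = (19551 − 443)/562 + 1 = 19108/562 + 1 = 34 + 1 = 35

35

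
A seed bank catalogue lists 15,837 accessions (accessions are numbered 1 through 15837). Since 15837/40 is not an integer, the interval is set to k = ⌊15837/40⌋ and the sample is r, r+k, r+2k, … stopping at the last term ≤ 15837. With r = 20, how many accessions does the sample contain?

k = ⌊15837/40⌋ = 395
Achieved size = ⌊(15837 − 20)/395⌋ + 1 = ⌊15817/395⌋ + 1 = 40 + 1 = 41
(last selection: 20 + 40×395 = 15820 ≤ 15837; next would be 16215 > 15837)

41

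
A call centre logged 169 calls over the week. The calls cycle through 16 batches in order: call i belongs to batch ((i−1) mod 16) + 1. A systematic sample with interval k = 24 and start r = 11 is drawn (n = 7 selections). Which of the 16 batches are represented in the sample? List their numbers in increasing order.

Consecutive selections differ by k = 24, so their batch numbers differ by 24 mod 16 = 8.
gcd(24, 16) = 8, so the sample visits 16/8 = 2 distinct residues mod 16.
Start 11 is batch 11; the batches hit are 3, 11.

3, 11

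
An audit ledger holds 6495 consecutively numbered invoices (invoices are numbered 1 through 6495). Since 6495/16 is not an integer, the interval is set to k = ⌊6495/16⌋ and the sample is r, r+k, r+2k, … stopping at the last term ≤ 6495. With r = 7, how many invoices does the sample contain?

17

k = ⌊6495/16⌋ = 405
Achieved size = ⌊(6495 − 7)/405⌋ + 1 = ⌊6488/405⌋ + 1 = 16 + 1 = 17
(last selection: 7 + 16×405 = 6487 ≤ 6495; next would be 6892 > 6495)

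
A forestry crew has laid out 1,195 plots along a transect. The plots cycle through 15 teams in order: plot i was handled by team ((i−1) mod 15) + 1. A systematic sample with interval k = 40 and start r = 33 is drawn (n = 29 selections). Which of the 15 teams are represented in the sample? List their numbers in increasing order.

3, 8, 13

Consecutive selections differ by k = 40, so their team numbers differ by 40 mod 15 = 10.
gcd(40, 15) = 5, so the sample visits 15/5 = 3 distinct residues mod 15.
Start 33 is team 3; the teams hit are 3, 8, 13.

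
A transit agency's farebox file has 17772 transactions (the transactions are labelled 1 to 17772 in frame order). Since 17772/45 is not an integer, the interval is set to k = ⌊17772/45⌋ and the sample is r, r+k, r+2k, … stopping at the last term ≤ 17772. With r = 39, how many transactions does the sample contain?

46

k = ⌊17772/45⌋ = 394
Achieved size = ⌊(17772 − 39)/394⌋ + 1 = ⌊17733/394⌋ + 1 = 45 + 1 = 46
(last selection: 39 + 45×394 = 17769 ≤ 17772; next would be 18163 > 17772)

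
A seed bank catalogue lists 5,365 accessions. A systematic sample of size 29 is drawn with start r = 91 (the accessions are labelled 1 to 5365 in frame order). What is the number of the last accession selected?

k = 5365/29 = 185
29th selection = r + (29−1)·k = 91 + 28×185 = 91 + 5180 = 5271

5271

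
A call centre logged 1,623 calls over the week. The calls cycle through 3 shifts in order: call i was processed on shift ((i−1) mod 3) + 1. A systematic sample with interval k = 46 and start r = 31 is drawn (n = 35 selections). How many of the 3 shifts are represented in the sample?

3

Consecutive selections differ by k = 46, so their shift numbers differ by 46 mod 3 = 1.
gcd(46, 3) = 1, so the sample visits 3/1 = 3 distinct residues mod 3.
Start 31 is shift 1; the shifts hit are 1, 2, 3.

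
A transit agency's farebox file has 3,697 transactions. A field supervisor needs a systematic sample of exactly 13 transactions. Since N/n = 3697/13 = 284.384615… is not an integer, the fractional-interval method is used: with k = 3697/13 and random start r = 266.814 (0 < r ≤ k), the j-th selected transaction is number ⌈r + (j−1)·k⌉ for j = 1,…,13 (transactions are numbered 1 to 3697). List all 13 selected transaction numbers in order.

267, 552, 836, 1120, 1405, 1689, 1974, 2258, 2542, 2827, 3111, 3396, 3680

j=1: r + 0k = 266.814 → ⌈·⌉ = 267
j=2: r + 1k = 551.198615… → ⌈·⌉ = 552
j=3: r + 2k = 835.583230… → ⌈·⌉ = 836
j=4: r + 3k = 1119.967846… → ⌈·⌉ = 1120
j=5: r + 4k = 1404.352461… → ⌈·⌉ = 1405
j=6: r + 5k = 1688.737076… → ⌈·⌉ = 1689
j=7: r + 6k = 1973.121692… → ⌈·⌉ = 1974
j=8: r + 7k = 2257.506307… → ⌈·⌉ = 2258
j=9: r + 8k = 2541.890923… → ⌈·⌉ = 2542
j=10: r + 9k = 2826.275538… → ⌈·⌉ = 2827
j=11: r + 10k = 3110.660153… → ⌈·⌉ = 3111
j=12: r + 11k = 3395.044769… → ⌈·⌉ = 3396
j=13: r + 12k = 3679.429384… → ⌈·⌉ = 3680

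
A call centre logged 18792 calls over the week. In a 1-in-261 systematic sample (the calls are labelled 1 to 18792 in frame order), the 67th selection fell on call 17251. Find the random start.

25

k = 261
r = 17251 − (67−1)×261 = 17251 − 17226 = 25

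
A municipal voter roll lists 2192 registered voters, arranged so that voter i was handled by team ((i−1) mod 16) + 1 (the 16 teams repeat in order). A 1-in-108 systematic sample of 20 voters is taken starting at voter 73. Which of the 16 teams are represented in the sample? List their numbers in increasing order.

Consecutive selections differ by k = 108, so their team numbers differ by 108 mod 16 = 12.
gcd(108, 16) = 4, so the sample visits 16/4 = 4 distinct residues mod 16.
Start 73 is team 9; the teams hit are 1, 5, 9, 13.

1, 5, 9, 13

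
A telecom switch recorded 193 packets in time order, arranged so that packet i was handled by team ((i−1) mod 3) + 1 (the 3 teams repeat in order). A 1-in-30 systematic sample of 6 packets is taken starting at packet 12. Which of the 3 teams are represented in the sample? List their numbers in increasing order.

Consecutive selections differ by k = 30, so their team numbers differ by 30 mod 3 = 0.
gcd(30, 3) = 3, so the sample visits 3/3 = 1 distinct residues mod 3.
Start 12 is team 3; the teams hit are 3.

3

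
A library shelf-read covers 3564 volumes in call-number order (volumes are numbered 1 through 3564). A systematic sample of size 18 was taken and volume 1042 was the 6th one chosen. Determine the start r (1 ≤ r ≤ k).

52

k = 3564/18 = 198
r = 1042 − (6−1)×198 = 1042 − 990 = 52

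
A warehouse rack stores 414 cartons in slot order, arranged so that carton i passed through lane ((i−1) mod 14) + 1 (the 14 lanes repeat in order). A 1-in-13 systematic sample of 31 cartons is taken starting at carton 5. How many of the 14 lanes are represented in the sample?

14

Consecutive selections differ by k = 13, so their lane numbers differ by 13 mod 14 = 13.
gcd(13, 14) = 1, so the sample visits 14/1 = 14 distinct residues mod 14.
Start 5 is lane 5; the lanes hit are 1, 2, 3, 4, 5, 6, 7, 8, 9, 10, 11, 12, 13, 14.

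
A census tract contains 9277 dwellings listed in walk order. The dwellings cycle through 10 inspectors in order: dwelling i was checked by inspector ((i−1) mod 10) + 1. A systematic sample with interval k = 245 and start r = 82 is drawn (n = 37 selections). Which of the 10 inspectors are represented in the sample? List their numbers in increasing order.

2, 7

Consecutive selections differ by k = 245, so their inspector numbers differ by 245 mod 10 = 5.
gcd(245, 10) = 5, so the sample visits 10/5 = 2 distinct residues mod 10.
Start 82 is inspector 2; the inspectors hit are 2, 7.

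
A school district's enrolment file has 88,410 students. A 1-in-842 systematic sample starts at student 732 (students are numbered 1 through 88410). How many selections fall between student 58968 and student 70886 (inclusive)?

14

k = 842
First selection ≥ 58968: 732 + ⌈(58968−732)/842⌉·842 = 732 + 70×842 = 59672
Last selection ≤ 70886: 732 + ⌊(70886−732)/842⌋·842 = 732 + 83×842 = 70618
Count = 83 − 70 + 1 = 14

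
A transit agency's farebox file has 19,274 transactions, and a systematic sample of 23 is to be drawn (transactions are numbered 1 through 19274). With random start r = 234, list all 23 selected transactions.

k = N/n = 19274/23 = 838
transaction 1: 234
transaction 2: 234 + 838 = 1072
transaction 3: 1072 + 838 = 1910
transaction 4: 1910 + 838 = 2748
transaction 5: 2748 + 838 = 3586
transaction 6: 3586 + 838 = 4424
transaction 7: 4424 + 838 = 5262
transaction 8: 5262 + 838 = 6100
transaction 9: 6100 + 838 = 6938
transaction 10: 6938 + 838 = 7776
transaction 11: 7776 + 838 = 8614
transaction 12: 8614 + 838 = 9452
transaction 13: 9452 + 838 = 10290
transaction 14: 10290 + 838 = 11128
transaction 15: 11128 + 838 = 11966
transaction 16: 11966 + 838 = 12804
transaction 17: 12804 + 838 = 13642
transaction 18: 13642 + 838 = 14480
transaction 19: 14480 + 838 = 15318
transaction 20: 15318 + 838 = 16156
transaction 21: 16156 + 838 = 16994
transaction 22: 16994 + 838 = 17832
transaction 23: 17832 + 838 = 18670

234, 1072, 1910, 2748, 3586, 4424, 5262, 6100, 6938, 7776, 8614, 9452, 10290, 11128, 11966, 12804, 13642, 14480, 15318, 16156, 16994, 17832, 18670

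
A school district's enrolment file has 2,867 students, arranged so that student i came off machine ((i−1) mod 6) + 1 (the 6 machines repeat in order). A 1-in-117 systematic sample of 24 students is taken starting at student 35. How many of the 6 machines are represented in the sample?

Consecutive selections differ by k = 117, so their machine numbers differ by 117 mod 6 = 3.
gcd(117, 6) = 3, so the sample visits 6/3 = 2 distinct residues mod 6.
Start 35 is machine 5; the machines hit are 2, 5.

2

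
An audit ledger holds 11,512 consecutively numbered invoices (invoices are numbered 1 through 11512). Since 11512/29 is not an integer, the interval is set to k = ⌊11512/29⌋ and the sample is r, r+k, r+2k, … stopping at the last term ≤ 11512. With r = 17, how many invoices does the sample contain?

30

k = ⌊11512/29⌋ = 396
Achieved size = ⌊(11512 − 17)/396⌋ + 1 = ⌊11495/396⌋ + 1 = 29 + 1 = 30
(last selection: 17 + 29×396 = 11501 ≤ 11512; next would be 11897 > 11512)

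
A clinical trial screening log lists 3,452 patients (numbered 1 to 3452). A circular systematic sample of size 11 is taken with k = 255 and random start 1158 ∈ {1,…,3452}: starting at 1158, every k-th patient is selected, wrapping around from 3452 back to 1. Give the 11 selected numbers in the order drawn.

Selection 1: 1158
Selection 2: 1158 + 255 = 1413
Selection 3: 1413 + 255 = 1668
Selection 4: 1668 + 255 = 1923
Selection 5: 1923 + 255 = 2178
Selection 6: 2178 + 255 = 2433
Selection 7: 2433 + 255 = 2688
Selection 8: 2688 + 255 = 2943
Selection 9: 2943 + 255 = 3198
Selection 10: 3198 + 255 = 3453 → 3453 − 3452 = 1
Selection 11: 1 + 255 = 256

1158, 1413, 1668, 1923, 2178, 2433, 2688, 2943, 3198, 1, 256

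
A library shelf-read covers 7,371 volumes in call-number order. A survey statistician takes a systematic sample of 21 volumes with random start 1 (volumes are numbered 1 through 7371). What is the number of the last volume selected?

7021

k = 7371/21 = 351
21st selection = r + (21−1)·k = 1 + 20×351 = 1 + 7020 = 7021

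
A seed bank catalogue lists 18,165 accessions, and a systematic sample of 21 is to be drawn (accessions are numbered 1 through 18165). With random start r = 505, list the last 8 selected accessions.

11750, 12615, 13480, 14345, 15210, 16075, 16940, 17805

k = N/n = 18165/21 = 865
14th selection = 505 + 13×865 = 11750
15th: 11750 + 865 = 12615
16th: 12615 + 865 = 13480
17th: 13480 + 865 = 14345
18th: 14345 + 865 = 15210
19th: 15210 + 865 = 16075
20th: 16075 + 865 = 16940
21st: 16940 + 865 = 17805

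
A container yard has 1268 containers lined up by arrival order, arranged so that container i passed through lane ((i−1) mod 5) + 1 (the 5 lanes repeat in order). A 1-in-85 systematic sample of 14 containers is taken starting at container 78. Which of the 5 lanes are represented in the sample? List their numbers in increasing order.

Consecutive selections differ by k = 85, so their lane numbers differ by 85 mod 5 = 0.
gcd(85, 5) = 5, so the sample visits 5/5 = 1 distinct residues mod 5.
Start 78 is lane 3; the lanes hit are 3.

3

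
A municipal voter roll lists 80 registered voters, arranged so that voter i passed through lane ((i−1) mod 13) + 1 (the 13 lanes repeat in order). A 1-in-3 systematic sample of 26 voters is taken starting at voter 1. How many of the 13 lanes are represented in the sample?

13

Consecutive selections differ by k = 3, so their lane numbers differ by 3 mod 13 = 3.
gcd(3, 13) = 1, so the sample visits 13/1 = 13 distinct residues mod 13.
Start 1 is lane 1; the lanes hit are 1, 2, 3, 4, 5, 6, 7, 8, 9, 10, 11, 12, 13.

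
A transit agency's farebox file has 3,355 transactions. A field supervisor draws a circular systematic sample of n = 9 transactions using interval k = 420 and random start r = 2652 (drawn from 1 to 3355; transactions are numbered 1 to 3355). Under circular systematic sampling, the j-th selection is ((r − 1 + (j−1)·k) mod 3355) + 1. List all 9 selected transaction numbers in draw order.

Selection 1: 2652
Selection 2: 2652 + 420 = 3072
Selection 3: 3072 + 420 = 3492 → 3492 − 3355 = 137
Selection 4: 137 + 420 = 557
Selection 5: 557 + 420 = 977
Selection 6: 977 + 420 = 1397
Selection 7: 1397 + 420 = 1817
Selection 8: 1817 + 420 = 2237
Selection 9: 2237 + 420 = 2657

2652, 3072, 137, 557, 977, 1397, 1817, 2237, 2657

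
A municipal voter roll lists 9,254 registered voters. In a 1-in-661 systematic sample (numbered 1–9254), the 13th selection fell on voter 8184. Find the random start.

252

k = 661
r = 8184 − (13−1)×661 = 8184 − 7932 = 252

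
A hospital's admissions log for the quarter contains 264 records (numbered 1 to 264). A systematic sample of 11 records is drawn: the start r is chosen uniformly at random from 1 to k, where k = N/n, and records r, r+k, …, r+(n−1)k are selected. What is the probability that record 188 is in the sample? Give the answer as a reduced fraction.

1/24

k = 264/11 = 24.
Record 188 is selected iff r ≡ 188 (mod 24); exactly one such r in {1,…,24}.
Inclusion probability = 1/24.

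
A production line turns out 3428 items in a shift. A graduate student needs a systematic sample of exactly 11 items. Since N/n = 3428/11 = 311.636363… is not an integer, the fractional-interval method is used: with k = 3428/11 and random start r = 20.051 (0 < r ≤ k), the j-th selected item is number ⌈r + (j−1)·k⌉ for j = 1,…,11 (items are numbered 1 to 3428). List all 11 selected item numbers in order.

21, 332, 644, 955, 1267, 1579, 1890, 2202, 2514, 2825, 3137

j=1: r + 0k = 20.051 → ⌈·⌉ = 21
j=2: r + 1k = 331.687363… → ⌈·⌉ = 332
j=3: r + 2k = 643.323727… → ⌈·⌉ = 644
j=4: r + 3k = 954.960090… → ⌈·⌉ = 955
j=5: r + 4k = 1266.596454… → ⌈·⌉ = 1267
j=6: r + 5k = 1578.232818… → ⌈·⌉ = 1579
j=7: r + 6k = 1889.869181… → ⌈·⌉ = 1890
j=8: r + 7k = 2201.505545… → ⌈·⌉ = 2202
j=9: r + 8k = 2513.141909… → ⌈·⌉ = 2514
j=10: r + 9k = 2824.778272… → ⌈·⌉ = 2825
j=11: r + 10k = 3136.414636… → ⌈·⌉ = 3137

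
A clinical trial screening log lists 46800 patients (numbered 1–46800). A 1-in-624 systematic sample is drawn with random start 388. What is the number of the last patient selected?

k = 624
75th selection = r + (75−1)·k = 388 + 74×624 = 388 + 46176 = 46564

46564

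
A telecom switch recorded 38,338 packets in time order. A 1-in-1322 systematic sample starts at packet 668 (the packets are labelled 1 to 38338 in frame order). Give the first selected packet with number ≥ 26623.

k = 1322
Steps past start: ⌈(26623 − 668)/1322⌉ = ⌈25955/1322⌉ = 20
Selected packet: 668 + 20×1322 = 27108

27108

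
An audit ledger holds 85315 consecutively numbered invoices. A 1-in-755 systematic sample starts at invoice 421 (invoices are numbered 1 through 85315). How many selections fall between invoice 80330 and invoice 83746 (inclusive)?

k = 755
First selection ≥ 80330: 421 + ⌈(80330−421)/755⌉·755 = 421 + 106×755 = 80451
Last selection ≤ 83746: 421 + ⌊(83746−421)/755⌋·755 = 421 + 110×755 = 83471
Count = 110 − 106 + 1 = 5

5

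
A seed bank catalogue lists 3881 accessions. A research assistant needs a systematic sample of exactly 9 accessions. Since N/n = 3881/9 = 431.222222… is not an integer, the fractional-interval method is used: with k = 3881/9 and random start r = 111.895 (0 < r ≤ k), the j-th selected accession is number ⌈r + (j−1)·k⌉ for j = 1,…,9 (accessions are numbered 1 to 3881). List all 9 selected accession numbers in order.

j=1: r + 0k = 111.895 → ⌈·⌉ = 112
j=2: r + 1k = 543.117222… → ⌈·⌉ = 544
j=3: r + 2k = 974.339444… → ⌈·⌉ = 975
j=4: r + 3k = 1405.561666… → ⌈·⌉ = 1406
j=5: r + 4k = 1836.783888… → ⌈·⌉ = 1837
j=6: r + 5k = 2268.006111… → ⌈·⌉ = 2269
j=7: r + 6k = 2699.228333… → ⌈·⌉ = 2700
j=8: r + 7k = 3130.450555… → ⌈·⌉ = 3131
j=9: r + 8k = 3561.672777… → ⌈·⌉ = 3562

112, 544, 975, 1406, 1837, 2269, 2700, 3131, 3562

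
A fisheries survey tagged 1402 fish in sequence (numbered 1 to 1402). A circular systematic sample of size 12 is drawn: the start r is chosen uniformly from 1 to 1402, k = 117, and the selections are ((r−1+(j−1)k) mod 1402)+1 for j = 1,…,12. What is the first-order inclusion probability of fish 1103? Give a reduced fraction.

For each position j, as r ranges over 1…1402 the j-th selection hits every fish exactly once, so fish 1103 is selected for exactly 12 of the 1402 starts.
Inclusion probability = 12/1402 = 6/701.

6/701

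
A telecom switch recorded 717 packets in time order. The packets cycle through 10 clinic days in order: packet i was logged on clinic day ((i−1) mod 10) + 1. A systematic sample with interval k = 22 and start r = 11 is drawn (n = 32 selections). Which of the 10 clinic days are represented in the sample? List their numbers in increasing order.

1, 3, 5, 7, 9

Consecutive selections differ by k = 22, so their clinic day numbers differ by 22 mod 10 = 2.
gcd(22, 10) = 2, so the sample visits 10/2 = 5 distinct residues mod 10.
Start 11 is clinic day 1; the clinic days hit are 1, 3, 5, 7, 9.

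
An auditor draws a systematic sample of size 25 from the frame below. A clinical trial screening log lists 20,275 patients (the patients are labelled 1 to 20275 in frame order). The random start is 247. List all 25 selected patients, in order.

k = N/n = 20275/25 = 811
patient 1: 247
patient 2: 247 + 811 = 1058
patient 3: 1058 + 811 = 1869
patient 4: 1869 + 811 = 2680
patient 5: 2680 + 811 = 3491
patient 6: 3491 + 811 = 4302
patient 7: 4302 + 811 = 5113
patient 8: 5113 + 811 = 5924
patient 9: 5924 + 811 = 6735
patient 10: 6735 + 811 = 7546
patient 11: 7546 + 811 = 8357
patient 12: 8357 + 811 = 9168
patient 13: 9168 + 811 = 9979
patient 14: 9979 + 811 = 10790
patient 15: 10790 + 811 = 11601
patient 16: 11601 + 811 = 12412
patient 17: 12412 + 811 = 13223
patient 18: 13223 + 811 = 14034
patient 19: 14034 + 811 = 14845
patient 20: 14845 + 811 = 15656
patient 21: 15656 + 811 = 16467
patient 22: 16467 + 811 = 17278
patient 23: 17278 + 811 = 18089
patient 24: 18089 + 811 = 18900
patient 25: 18900 + 811 = 19711

247, 1058, 1869, 2680, 3491, 4302, 5113, 5924, 6735, 7546, 8357, 9168, 9979, 10790, 11601, 12412, 13223, 14034, 14845, 15656, 16467, 17278, 18089, 18900, 19711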